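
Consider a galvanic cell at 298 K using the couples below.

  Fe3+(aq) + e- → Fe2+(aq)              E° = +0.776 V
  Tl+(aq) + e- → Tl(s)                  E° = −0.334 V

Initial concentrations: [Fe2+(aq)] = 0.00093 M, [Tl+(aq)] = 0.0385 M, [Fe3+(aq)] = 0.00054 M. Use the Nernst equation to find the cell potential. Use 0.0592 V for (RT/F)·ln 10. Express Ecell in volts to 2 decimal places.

+1.18 V

Fe³⁺/Fe²⁺ is reduced (cathode, E° = +0.776 V) and Tl⁺/Tl is oxidized (anode).
E°cell = E°cat − E°an = +0.776 − (−0.334) = +1.110 V; n = 1.
For the overall reaction Fe3+(aq) + Tl(s) → Fe2+(aq) + Tl+(aq), Q = ([Fe2+(aq)]·[Tl+(aq)]) / [Fe3+(aq)] = 0.0663, giving log Q = −1.178.
Applying E = E° − (RT ln10/nF)·log Q gives +1.110 − (0.0592/1)(−1.178) = +1.18 V.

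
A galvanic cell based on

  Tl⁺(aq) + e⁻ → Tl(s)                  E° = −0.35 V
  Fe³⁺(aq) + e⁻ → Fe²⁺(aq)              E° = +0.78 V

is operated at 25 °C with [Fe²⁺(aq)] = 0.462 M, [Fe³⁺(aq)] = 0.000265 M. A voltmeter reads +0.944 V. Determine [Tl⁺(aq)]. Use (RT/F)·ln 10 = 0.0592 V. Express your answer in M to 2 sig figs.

0.80 M

Fe³⁺/Fe²⁺ is the cathode (higher E°); E°cell = +0.78 − (−0.35) = +1.13 V with n = 1.
From the Nernst equation, log Q = n(E° − E)/0.0592 = 1·(+1.13 − (+0.944))/0.0592 = 3.142.
Balancing electrons gives Fe³⁺(aq) + Tl(s) → Fe²⁺(aq) + Tl⁺(aq); thus Q = ([Fe²⁺(aq)]·[Tl⁺(aq)]) / [Fe³⁺(aq)].
Isolating [Tl⁺(aq)] in Q = 10^{3.142} yields log [Tl⁺(aq)] = −0.099, i.e. 0.80 M.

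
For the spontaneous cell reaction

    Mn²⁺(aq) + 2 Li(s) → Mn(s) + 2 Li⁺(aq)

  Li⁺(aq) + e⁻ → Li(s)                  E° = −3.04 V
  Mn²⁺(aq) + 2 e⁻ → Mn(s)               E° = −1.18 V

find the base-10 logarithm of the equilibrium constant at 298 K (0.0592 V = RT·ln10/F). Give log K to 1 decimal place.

log K = 62.8

The Mn²⁺/Mn couple is reduced (cathode); E°cell = −1.18 − (−3.04) = +1.86 V with n = 2.
At equilibrium E = 0, so log K = nE°cell / 0.0592 = (2)(+1.86) / 0.0592 = 62.8.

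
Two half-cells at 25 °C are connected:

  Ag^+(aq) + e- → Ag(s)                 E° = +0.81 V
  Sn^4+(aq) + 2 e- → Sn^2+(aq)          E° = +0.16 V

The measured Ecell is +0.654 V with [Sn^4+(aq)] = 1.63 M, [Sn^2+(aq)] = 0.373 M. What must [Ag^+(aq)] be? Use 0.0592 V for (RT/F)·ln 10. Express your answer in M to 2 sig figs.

2.4 M

The Ag⁺/Ag couple has the larger reduction potential, so it is the cathode: E°cell = +0.81 − (+0.16) = +0.65 V and n = 2.
Rearranging E = E° − (0.0592/n)·log Q gives log Q = 2(+0.65 − (+0.654))/0.0592 = −0.135.
Balancing electrons gives 2 Ag^+(aq) + Sn^2+(aq) → 2 Ag(s) + Sn^4+(aq); thus Q = [Sn^4+(aq)] / ([Ag^+(aq)]^2·[Sn^2+(aq)]).
Solving for the unknown gives log [Ag^+(aq)] = 0.388, so [Ag^+(aq)] ≈ 2.4 M.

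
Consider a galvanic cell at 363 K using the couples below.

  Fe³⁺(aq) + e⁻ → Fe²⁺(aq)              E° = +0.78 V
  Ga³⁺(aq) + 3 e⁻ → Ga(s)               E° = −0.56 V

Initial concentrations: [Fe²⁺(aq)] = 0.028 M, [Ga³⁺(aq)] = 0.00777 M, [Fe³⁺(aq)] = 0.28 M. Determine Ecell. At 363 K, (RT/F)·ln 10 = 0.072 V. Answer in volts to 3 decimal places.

The Fe³⁺/Fe²⁺ couple has the more positive E°, so it is the cathode; Ga³⁺/Ga is the anode.
E°cell = E°cat − E°an = +0.78 − (−0.56) = +1.34 V; n = 3.
Balancing gives 3 Fe³⁺(aq) + Ga(s) → 3 Fe²⁺(aq) + Ga³⁺(aq); hence Q = ([Fe²⁺(aq)]^3·[Ga³⁺(aq)]) / [Fe³⁺(aq)]^3 = 7.77×10^−6 (log Q = −5.110).
E = E° − (0.072/n)·log Q = +1.34 − (0.072/3)(−5.110) = +1.463 V.

+1.463 V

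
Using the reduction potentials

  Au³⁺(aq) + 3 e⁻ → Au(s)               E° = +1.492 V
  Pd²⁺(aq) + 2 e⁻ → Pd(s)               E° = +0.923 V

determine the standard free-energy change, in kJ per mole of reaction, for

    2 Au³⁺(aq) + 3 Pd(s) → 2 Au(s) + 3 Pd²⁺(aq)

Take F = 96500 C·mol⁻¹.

In the reaction as written Au³⁺(aq) is reduced, so the Au³⁺/Au couple is the cathode and Pd²⁺/Pd is the anode.
E°cell = +1.492 − (+0.923) = +0.569 V; balancing electrons gives n = 6.
ΔG° = −nFE°cell = −(6)(96500)(+0.569) J/mol = −329 kJ/mol.

−329 kJ/mol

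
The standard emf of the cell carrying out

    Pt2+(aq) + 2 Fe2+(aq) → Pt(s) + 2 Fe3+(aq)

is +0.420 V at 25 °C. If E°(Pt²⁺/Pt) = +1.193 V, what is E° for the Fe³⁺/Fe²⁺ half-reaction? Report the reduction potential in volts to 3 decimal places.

In the reaction as written the Pt²⁺/Pt couple is reduced (cathode) and Fe³⁺/Fe²⁺ is oxidized (anode), so E°cell = E°(Pt²⁺/Pt) − E°(Fe³⁺/Fe²⁺).
E°(Fe³⁺/Fe²⁺) = E°(cathode) − E°cell = +1.193 − (+0.420) = +0.773 V.

+0.773 V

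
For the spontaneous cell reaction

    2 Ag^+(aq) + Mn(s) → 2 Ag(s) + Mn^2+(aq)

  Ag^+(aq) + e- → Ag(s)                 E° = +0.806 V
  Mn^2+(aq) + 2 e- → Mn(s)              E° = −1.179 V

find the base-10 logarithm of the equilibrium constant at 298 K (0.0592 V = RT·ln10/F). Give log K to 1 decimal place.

The Ag⁺/Ag couple is reduced (cathode); E°cell = +0.806 − (−1.179) = +1.985 V with n = 2.
At equilibrium E = 0, so log K = nE°cell / 0.0592 = (2)(+1.985) / 0.0592 = 67.1.

log K = 67.1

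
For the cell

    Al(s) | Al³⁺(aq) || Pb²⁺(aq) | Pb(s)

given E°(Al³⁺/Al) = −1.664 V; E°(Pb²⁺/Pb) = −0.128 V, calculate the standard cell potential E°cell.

+1.536 V

By convention the left-hand electrode in cell notation is the anode (oxidation) and the right-hand electrode is the cathode (reduction).
E°cell = E°(right) − E°(left) = −0.128 − (−1.664) = +1.536 V.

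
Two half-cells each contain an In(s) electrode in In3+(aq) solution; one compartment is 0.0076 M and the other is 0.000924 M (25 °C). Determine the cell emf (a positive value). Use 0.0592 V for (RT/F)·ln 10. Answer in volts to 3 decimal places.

For a concentration cell E°cell = 0, since both electrodes use the same couple.
The compartment with the higher In3+(aq) concentration (0.0076 M) acts as the cathode; ions are reduced there and produced at the dilute (0.000924 M) anode.
With n = 3, Ecell = −(0.0592/3)·log([dilute]/[conc]) = −(0.0592/3)·log(0.000924/0.0076) = +0.018 V.

0.018 V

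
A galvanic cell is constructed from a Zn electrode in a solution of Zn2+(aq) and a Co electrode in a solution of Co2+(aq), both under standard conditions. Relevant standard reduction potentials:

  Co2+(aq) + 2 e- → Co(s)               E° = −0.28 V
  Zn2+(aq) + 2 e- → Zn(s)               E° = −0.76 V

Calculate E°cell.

+0.48 V

The Co²⁺/Co couple has the higher E°, so Co ion is reduced (cathode) and Zn is oxidized (anode).
E°cell = E°(cathode) − E°(anode) = −0.28 − (−0.76) = +0.48 V.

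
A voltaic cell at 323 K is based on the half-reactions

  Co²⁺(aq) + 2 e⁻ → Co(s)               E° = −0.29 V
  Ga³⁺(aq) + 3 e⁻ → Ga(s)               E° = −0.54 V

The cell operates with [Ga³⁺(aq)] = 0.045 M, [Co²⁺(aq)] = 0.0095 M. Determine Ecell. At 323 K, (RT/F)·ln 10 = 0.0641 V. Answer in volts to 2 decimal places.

The Co²⁺/Co couple has the more positive E°, so it is the cathode; Ga³⁺/Ga is the anode.
The standard potential is −0.29 − (−0.54) = +0.25 V and the balanced reaction transfers n = 6 electrons.
The balanced reaction is 3 Co²⁺(aq) + 2 Ga(s) → 3 Co(s) + 2 Ga³⁺(aq), so Q = [Ga³⁺(aq)]^2 / [Co²⁺(aq)]^3 = 2.36×10^3 and log Q = 3.373.
E = E° − (0.0641/n)·log Q = +0.25 − (0.0641/6)(3.373) = +0.21 V.

+0.21 V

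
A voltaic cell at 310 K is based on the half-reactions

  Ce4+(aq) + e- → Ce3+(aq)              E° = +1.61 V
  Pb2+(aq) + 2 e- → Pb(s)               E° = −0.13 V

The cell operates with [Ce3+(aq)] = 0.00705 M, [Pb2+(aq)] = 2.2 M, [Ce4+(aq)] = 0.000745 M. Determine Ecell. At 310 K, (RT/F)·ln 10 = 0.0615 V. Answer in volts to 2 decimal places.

+1.67 V

Since E°(Ce⁴⁺/Ce³⁺) > E°(Pb²⁺/Pb), Ce⁴⁺/Ce³⁺ serves as the cathode.
E°cell = E°cat − E°an = +1.61 − (−0.13) = +1.74 V; n = 2.
For the overall reaction 2 Ce4+(aq) + Pb(s) → 2 Ce3+(aq) + Pb2+(aq), Q = ([Ce3+(aq)]^2·[Pb2+(aq)]) / [Ce4+(aq)]^2 = 197, giving log Q = 2.294.
Applying E = E° − (RT ln10/nF)·log Q gives +1.74 − (0.0615/2)(2.294) = +1.67 V.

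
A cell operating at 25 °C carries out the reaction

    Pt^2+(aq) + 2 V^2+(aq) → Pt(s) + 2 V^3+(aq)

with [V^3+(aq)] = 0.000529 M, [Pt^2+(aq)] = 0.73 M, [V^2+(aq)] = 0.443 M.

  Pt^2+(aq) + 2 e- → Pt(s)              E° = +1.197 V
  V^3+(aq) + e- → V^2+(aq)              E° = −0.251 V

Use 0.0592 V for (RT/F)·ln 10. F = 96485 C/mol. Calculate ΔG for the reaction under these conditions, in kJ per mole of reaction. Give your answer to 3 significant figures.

E°cell = +1.197 − (−0.251) = +1.448 V; the balanced reaction transfers n = 2 electrons.
Q = [V^3+(aq)]^2 / ([Pt^2+(aq)]·[V^2+(aq)]^2) = 1.95×10^−6, so log Q = −5.709 and E = +1.448 − (0.0592/2)(−5.709) = +1.6170 V.
Then ΔG = −nFE = −2 × 96485 × +1.6170 J/mol = −312 kJ/mol.

−312 kJ/mol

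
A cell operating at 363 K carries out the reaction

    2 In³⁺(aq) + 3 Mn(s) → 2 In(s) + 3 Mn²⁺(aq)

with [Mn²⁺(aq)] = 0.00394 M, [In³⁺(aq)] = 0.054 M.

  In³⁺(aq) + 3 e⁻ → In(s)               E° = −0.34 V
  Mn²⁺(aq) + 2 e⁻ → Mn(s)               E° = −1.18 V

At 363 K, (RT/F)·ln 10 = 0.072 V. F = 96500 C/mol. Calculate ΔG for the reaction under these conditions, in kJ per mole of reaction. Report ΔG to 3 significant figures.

−519 kJ/mol

E°cell = −0.34 − (−1.18) = +0.84 V; the balanced reaction transfers n = 6 electrons.
Here Q = [Mn²⁺(aq)]^3 / [In³⁺(aq)]^2 = 2.1×10^−5 (log Q = −4.678), giving E = +0.84 − (0.072/6)·(−4.678) = +0.8961 V.
ΔG = −nFE = −(6)(96500)(+0.8961) J/mol = −519 kJ/mol.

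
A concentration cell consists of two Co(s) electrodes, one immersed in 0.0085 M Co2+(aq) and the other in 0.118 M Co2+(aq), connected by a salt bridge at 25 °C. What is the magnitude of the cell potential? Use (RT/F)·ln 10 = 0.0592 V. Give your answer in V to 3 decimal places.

For a concentration cell E°cell = 0, since both electrodes use the same couple.
The compartment with the higher Co2+(aq) concentration (0.118 M) acts as the cathode; ions are reduced there and produced at the dilute (0.0085 M) anode.
With n = 2, Ecell = −(0.0592/2)·log([dilute]/[conc]) = −(0.0592/2)·log(0.0085/0.118) = +0.034 V.

0.034 V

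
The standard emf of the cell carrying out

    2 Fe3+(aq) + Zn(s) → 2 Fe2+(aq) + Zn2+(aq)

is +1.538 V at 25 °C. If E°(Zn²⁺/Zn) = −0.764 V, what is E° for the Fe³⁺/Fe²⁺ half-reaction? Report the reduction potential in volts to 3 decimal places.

+0.774 V

In the reaction as written the Fe³⁺/Fe²⁺ couple is reduced (cathode) and Zn²⁺/Zn is oxidized (anode), so E°cell = E°(Fe³⁺/Fe²⁺) − E°(Zn²⁺/Zn).
E°(Fe³⁺/Fe²⁺) = E°cell + E°(anode) = +1.538 + (−0.764) = +0.774 V.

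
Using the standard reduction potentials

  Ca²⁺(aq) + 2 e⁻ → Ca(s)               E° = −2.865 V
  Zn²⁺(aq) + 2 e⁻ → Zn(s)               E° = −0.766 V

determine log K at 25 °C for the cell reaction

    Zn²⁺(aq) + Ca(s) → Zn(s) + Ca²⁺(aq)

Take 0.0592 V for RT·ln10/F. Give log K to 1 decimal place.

log K = 70.9

The Zn²⁺/Zn couple is reduced (cathode); E°cell = −0.766 − (−2.865) = +2.099 V with n = 2.
At equilibrium E = 0, so log K = nE°cell / 0.0592 = (2)(+2.099) / 0.0592 = 70.9.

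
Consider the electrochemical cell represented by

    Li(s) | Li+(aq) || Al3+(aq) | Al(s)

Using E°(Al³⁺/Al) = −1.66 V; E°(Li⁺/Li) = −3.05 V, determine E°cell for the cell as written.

By convention the left-hand electrode in cell notation is the anode (oxidation) and the right-hand electrode is the cathode (reduction).
E°cell = E°(right) − E°(left) = −1.66 − (−3.05) = +1.39 V.

+1.39 V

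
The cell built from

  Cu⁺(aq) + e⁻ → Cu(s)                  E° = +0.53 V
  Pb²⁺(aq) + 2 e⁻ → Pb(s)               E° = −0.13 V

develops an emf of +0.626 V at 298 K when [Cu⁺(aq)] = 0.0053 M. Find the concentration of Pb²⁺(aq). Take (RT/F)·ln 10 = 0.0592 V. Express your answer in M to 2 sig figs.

0.00040 M

Cu⁺/Cu is the cathode (higher E°); E°cell = +0.53 − (−0.13) = +0.66 V with n = 2.
Rearranging E = E° − (0.0592/n)·log Q gives log Q = 2(+0.66 − (+0.626))/0.0592 = 1.149.
Balancing electrons gives 2 Cu⁺(aq) + Pb(s) → 2 Cu(s) + Pb²⁺(aq); thus Q = [Pb²⁺(aq)] / [Cu⁺(aq)]^2.
Isolating [Pb²⁺(aq)] in Q = 10^{1.149} yields log [Pb²⁺(aq)] = −3.402, i.e. 0.00040 M.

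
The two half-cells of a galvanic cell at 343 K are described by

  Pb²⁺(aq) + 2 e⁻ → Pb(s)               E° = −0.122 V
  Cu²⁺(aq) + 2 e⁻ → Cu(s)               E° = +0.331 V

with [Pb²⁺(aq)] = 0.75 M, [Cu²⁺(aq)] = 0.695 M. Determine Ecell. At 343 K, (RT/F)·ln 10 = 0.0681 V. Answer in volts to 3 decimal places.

+0.452 V

The Cu²⁺/Cu couple has the more positive E°, so it is the cathode; Pb²⁺/Pb is the anode.
E°cell = +0.331 − (−0.122) = +0.453 V, with n = 2 electrons transferred.
The balanced reaction is Cu²⁺(aq) + Pb(s) → Cu(s) + Pb²⁺(aq), so Q = [Pb²⁺(aq)] / [Cu²⁺(aq)] = 1.08 and log Q = 0.033.
By the Nernst equation, E = +0.453 − (0.0681/2)·(0.033) = +0.452 V.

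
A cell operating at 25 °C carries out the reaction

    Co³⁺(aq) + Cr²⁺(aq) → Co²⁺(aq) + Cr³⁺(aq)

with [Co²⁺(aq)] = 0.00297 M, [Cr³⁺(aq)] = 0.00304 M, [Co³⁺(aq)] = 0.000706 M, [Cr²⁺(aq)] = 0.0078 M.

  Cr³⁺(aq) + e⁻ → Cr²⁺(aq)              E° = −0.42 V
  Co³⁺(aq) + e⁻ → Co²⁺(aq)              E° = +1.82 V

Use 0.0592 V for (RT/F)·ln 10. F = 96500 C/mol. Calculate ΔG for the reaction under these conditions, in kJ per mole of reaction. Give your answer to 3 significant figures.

−215 kJ/mol

With Co³⁺/Co²⁺ reduced at the cathode, E°cell = +1.82 − (−0.42) = +2.24 V and n = 1.
Q = ([Co²⁺(aq)]·[Cr³⁺(aq)]) / ([Co³⁺(aq)]·[Cr²⁺(aq)]) = 1.64, so log Q = 0.215 and E = +2.24 − (0.0592/1)(0.215) = +2.2273 V.
ΔG = −nFE = −(1)(96500)(+2.2273) J/mol = −215 kJ/mol.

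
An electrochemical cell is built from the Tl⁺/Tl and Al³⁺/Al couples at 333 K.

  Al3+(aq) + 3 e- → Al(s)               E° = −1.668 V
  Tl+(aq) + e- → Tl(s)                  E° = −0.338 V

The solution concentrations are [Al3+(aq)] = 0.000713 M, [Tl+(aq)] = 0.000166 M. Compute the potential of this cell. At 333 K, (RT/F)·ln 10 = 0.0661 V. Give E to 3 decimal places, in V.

+1.149 V

The Tl⁺/Tl couple has the more positive E°, so it is the cathode; Al³⁺/Al is the anode.
The standard potential is −0.338 − (−1.668) = +1.330 V and the balanced reaction transfers n = 3 electrons.
Balancing gives 3 Tl+(aq) + Al(s) → 3 Tl(s) + Al3+(aq); hence Q = [Al3+(aq)] / [Tl+(aq)]^3 = 1.56×10^8 (log Q = 8.193).
By the Nernst equation, E = +1.330 − (0.0661/3)·(8.193) = +1.149 V.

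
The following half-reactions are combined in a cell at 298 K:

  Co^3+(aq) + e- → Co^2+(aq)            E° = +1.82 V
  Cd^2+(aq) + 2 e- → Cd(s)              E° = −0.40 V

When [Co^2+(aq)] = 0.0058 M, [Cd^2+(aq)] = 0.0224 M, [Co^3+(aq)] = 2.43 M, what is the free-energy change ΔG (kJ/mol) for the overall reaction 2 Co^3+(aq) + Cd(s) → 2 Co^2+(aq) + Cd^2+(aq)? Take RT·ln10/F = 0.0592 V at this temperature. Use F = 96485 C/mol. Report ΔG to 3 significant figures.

With Co³⁺/Co²⁺ reduced at the cathode, E°cell = +1.82 − (−0.40) = +2.22 V and n = 2.
The reaction quotient is ([Co^2+(aq)]^2·[Cd^2+(aq)]) / [Co^3+(aq)]^2 = 1.28×10^−7; by Nernst, E = +2.22 − (0.0592/2)(−6.894) = +2.4241 V.
Finally ΔG = −nFE = −(2)(96485 C/mol)(+2.4241 V) = −468 kJ/mol.

−468 kJ/mol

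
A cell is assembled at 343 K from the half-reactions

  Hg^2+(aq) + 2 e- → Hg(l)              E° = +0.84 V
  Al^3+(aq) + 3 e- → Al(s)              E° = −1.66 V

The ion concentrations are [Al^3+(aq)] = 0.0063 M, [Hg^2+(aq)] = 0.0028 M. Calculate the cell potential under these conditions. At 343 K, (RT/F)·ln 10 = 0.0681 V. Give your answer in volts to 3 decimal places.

Hg²⁺/Hg is reduced (cathode, E° = +0.84 V) and Al³⁺/Al is oxidized (anode).
E°cell = +0.84 − (−1.66) = +2.50 V, with n = 6 electrons transferred.
For the overall reaction 3 Hg^2+(aq) + 2 Al(s) → 3 Hg(l) + 2 Al^3+(aq), Q = [Al^3+(aq)]^2 / [Hg^2+(aq)]^3 = 1.81×10^3, giving log Q = 3.257.
Applying E = E° − (RT ln10/nF)·log Q gives +2.50 − (0.0681/6)(3.257) = +2.463 V.

+2.463 V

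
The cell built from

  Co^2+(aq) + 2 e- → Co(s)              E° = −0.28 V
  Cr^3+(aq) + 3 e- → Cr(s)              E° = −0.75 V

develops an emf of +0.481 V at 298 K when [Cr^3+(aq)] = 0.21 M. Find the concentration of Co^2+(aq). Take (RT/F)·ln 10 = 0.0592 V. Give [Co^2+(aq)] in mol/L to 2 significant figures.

Co²⁺/Co is the cathode (higher E°); E°cell = −0.28 − (−0.75) = +0.47 V with n = 6.
From the Nernst equation, log Q = n(E° − E)/0.0592 = 6·(+0.47 − (+0.481))/0.0592 = −1.115.
The balanced reaction is 3 Co^2+(aq) + 2 Cr(s) → 3 Co(s) + 2 Cr^3+(aq), so Q = [Cr^3+(aq)]^2 / [Co^2+(aq)]^3.
Isolating [Co^2+(aq)] in Q = 10^{−1.115} yields log [Co^2+(aq)] = −0.080, i.e. 0.83 M.

0.83 M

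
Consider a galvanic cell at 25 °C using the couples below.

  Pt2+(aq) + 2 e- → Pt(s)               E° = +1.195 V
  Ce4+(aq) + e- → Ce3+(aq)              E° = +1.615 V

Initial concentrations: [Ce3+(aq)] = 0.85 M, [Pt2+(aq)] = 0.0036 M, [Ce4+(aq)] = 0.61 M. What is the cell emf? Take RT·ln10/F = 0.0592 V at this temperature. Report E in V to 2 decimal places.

+0.48 V

Since E°(Ce⁴⁺/Ce³⁺) > E°(Pt²⁺/Pt), Ce⁴⁺/Ce³⁺ serves as the cathode.
The standard potential is +1.615 − (+1.195) = +0.420 V and the balanced reaction transfers n = 2 electrons.
The balanced reaction is 2 Ce4+(aq) + Pt(s) → 2 Ce3+(aq) + Pt2+(aq), so Q = ([Ce3+(aq)]^2·[Pt2+(aq)]) / [Ce4+(aq)]^2 = 0.00699 and log Q = −2.156.
E = E° − (0.0592/n)·log Q = +0.420 − (0.0592/2)(−2.156) = +0.48 V.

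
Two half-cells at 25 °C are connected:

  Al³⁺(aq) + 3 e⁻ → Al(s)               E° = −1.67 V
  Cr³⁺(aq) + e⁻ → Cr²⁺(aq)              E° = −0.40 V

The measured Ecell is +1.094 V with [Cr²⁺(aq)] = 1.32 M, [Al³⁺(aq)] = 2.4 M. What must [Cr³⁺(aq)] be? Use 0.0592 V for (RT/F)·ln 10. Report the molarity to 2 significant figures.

Cr³⁺/Cr²⁺ is the cathode (higher E°); E°cell = −0.40 − (−1.67) = +1.27 V with n = 3.
Rearranging E = E° − (0.0592/n)·log Q gives log Q = 3(+1.27 − (+1.094))/0.0592 = 8.919.
For 3 Cr³⁺(aq) + Al(s) → 3 Cr²⁺(aq) + Al³⁺(aq), the reaction quotient is Q = ([Cr²⁺(aq)]^3·[Al³⁺(aq)]) / [Cr³⁺(aq)]^3.
Solving for the unknown gives log [Cr³⁺(aq)] = −2.726, so [Cr³⁺(aq)] ≈ 0.0019 M.

0.0019 M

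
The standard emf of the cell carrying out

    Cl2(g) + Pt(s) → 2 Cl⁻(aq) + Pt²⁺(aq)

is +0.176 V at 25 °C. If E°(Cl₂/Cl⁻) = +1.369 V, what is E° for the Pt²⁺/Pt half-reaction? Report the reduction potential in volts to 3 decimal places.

In the reaction as written the Cl₂/Cl⁻ couple is reduced (cathode) and Pt²⁺/Pt is oxidized (anode), so E°cell = E°(Cl₂/Cl⁻) − E°(Pt²⁺/Pt).
E°(Pt²⁺/Pt) = E°(cathode) − E°cell = +1.369 − (+0.176) = +1.193 V.

+1.193 V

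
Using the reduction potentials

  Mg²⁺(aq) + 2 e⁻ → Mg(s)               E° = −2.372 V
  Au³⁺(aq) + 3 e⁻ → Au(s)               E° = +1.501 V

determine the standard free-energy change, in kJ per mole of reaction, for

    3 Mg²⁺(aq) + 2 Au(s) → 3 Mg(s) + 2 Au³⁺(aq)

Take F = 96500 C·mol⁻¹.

In the reaction as written Mg²⁺(aq) is reduced, so the Mg²⁺/Mg couple is the cathode and Au³⁺/Au is the anode.
E°cell = −2.372 − (+1.501) = −3.873 V; balancing electrons gives n = 6.
ΔG° = −nFE°cell = −(6)(96500)(−3.873) J/mol = +2242 kJ/mol.

+2242 kJ/mol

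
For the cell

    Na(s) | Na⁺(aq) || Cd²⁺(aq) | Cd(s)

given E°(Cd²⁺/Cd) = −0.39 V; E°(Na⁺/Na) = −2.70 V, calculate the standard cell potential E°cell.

By convention the left-hand electrode in cell notation is the anode (oxidation) and the right-hand electrode is the cathode (reduction).
E°cell = E°(right) − E°(left) = −0.39 − (−2.70) = +2.31 V.

+2.31 V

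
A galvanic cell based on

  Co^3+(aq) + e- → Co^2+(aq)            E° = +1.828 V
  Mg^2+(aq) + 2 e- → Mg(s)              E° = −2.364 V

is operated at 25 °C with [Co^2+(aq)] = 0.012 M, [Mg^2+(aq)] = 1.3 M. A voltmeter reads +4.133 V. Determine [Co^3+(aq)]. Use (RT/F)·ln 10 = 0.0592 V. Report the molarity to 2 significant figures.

The Co³⁺/Co²⁺ couple has the larger reduction potential, so it is the cathode: E°cell = +1.828 − (−2.364) = +4.192 V and n = 2.
Rearranging E = E° − (0.0592/n)·log Q gives log Q = 2(+4.192 − (+4.133))/0.0592 = 1.993.
For 2 Co^3+(aq) + Mg(s) → 2 Co^2+(aq) + Mg^2+(aq), the reaction quotient is Q = ([Co^2+(aq)]^2·[Mg^2+(aq)]) / [Co^3+(aq)]^2.
Solving for the unknown gives log [Co^3+(aq)] = −2.860, so [Co^3+(aq)] ≈ 0.0014 M.

0.0014 M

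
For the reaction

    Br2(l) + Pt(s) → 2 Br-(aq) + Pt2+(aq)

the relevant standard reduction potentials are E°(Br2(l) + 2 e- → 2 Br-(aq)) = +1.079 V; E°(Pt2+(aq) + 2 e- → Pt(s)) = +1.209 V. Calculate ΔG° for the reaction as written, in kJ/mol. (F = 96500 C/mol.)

In the reaction as written Br2(l) is reduced, so the Br₂/Br⁻ couple is the cathode and Pt²⁺/Pt is the anode.
E°cell = +1.079 − (+1.209) = −0.130 V; balancing electrons gives n = 2.
ΔG° = −nFE°cell = −(2)(96500)(−0.130) J/mol = +25.1 kJ/mol.

+25.1 kJ/mol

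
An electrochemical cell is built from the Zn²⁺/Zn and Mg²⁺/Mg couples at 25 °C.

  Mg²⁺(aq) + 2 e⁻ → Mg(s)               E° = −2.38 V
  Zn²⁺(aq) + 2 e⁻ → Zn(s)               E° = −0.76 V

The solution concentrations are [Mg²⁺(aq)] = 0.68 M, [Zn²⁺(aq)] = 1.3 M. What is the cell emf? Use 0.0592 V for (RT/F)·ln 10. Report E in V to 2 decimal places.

The Zn²⁺/Zn couple has the more positive E°, so it is the cathode; Mg²⁺/Mg is the anode.
The standard potential is −0.76 − (−2.38) = +1.62 V and the balanced reaction transfers n = 2 electrons.
The balanced reaction is Zn²⁺(aq) + Mg(s) → Zn(s) + Mg²⁺(aq), so Q = [Mg²⁺(aq)] / [Zn²⁺(aq)] = 0.523 and log Q = −0.281.
E = E° − (0.0592/n)·log Q = +1.62 − (0.0592/2)(−0.281) = +1.63 V.

+1.63 V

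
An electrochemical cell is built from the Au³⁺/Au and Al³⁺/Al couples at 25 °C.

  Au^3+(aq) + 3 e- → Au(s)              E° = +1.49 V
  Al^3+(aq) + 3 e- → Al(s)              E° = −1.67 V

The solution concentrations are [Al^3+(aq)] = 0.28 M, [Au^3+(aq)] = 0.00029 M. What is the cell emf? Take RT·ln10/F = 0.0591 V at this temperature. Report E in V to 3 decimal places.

The Au³⁺/Au couple has the more positive E°, so it is the cathode; Al³⁺/Al is the anode.
E°cell = +1.49 − (−1.67) = +3.16 V, with n = 3 electrons transferred.
Balancing gives Au^3+(aq) + Al(s) → Au(s) + Al^3+(aq); hence Q = [Al^3+(aq)] / [Au^3+(aq)] = 966 (log Q = 2.985).
E = E° − (0.0591/n)·log Q = +3.16 − (0.0591/3)(2.985) = +3.101 V.

+3.101 V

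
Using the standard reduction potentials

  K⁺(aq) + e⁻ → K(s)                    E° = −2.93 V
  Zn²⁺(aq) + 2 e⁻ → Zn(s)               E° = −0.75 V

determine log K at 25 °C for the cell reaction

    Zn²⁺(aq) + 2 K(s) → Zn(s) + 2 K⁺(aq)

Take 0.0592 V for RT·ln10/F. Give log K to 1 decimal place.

The Zn²⁺/Zn couple is reduced (cathode); E°cell = −0.75 − (−2.93) = +2.18 V with n = 2.
At equilibrium E = 0, so log K = nE°cell / 0.0592 = (2)(+2.18) / 0.0592 = 73.6.

log K = 73.6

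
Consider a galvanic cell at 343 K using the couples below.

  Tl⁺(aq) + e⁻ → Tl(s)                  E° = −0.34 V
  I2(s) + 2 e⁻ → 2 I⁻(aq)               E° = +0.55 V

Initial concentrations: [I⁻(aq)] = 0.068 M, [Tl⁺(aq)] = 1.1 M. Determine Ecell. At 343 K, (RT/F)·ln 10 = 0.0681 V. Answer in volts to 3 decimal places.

+0.967 V

The I₂/I⁻ couple has the more positive E°, so it is the cathode; Tl⁺/Tl is the anode.
E°cell = +0.55 − (−0.34) = +0.89 V, with n = 2 electrons transferred.
The balanced reaction is I2(s) + 2 Tl(s) → 2 I⁻(aq) + 2 Tl⁺(aq), so Q = [I⁻(aq)]^2·[Tl⁺(aq)]^2 = 0.0056 and log Q = −2.252.
Applying E = E° − (RT ln10/nF)·log Q gives +0.89 − (0.0681/2)(−2.252) = +0.967 V.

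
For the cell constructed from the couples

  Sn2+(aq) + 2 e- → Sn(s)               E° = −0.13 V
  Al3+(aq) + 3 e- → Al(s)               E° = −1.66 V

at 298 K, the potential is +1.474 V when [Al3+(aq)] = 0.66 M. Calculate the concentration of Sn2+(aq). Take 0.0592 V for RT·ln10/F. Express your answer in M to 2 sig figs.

The Sn²⁺/Sn couple has the larger reduction potential, so it is the cathode: E°cell = −0.13 − (−1.66) = +1.53 V and n = 6.
Rearranging E = E° − (0.0592/n)·log Q gives log Q = 6(+1.53 − (+1.474))/0.0592 = 5.676.
Balancing electrons gives 3 Sn2+(aq) + 2 Al(s) → 3 Sn(s) + 2 Al3+(aq); thus Q = [Al3+(aq)]^2 / [Sn2+(aq)]^3.
Solving for the unknown gives log [Sn2+(aq)] = −2.012, so [Sn2+(aq)] ≈ 0.0097 M.

0.0097 M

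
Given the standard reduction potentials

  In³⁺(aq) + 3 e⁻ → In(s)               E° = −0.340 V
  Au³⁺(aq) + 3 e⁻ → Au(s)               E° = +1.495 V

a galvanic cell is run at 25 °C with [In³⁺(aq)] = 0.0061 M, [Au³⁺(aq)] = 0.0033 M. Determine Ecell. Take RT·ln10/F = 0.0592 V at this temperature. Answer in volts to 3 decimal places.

The Au³⁺/Au couple has the more positive E°, so it is the cathode; In³⁺/In is the anode.
E°cell = E°cat − E°an = +1.495 − (−0.340) = +1.835 V; n = 3.
Balancing gives Au³⁺(aq) + In(s) → Au(s) + In³⁺(aq); hence Q = [In³⁺(aq)] / [Au³⁺(aq)] = 1.85 (log Q = 0.267).
E = E° − (0.0592/n)·log Q = +1.835 − (0.0592/3)(0.267) = +1.830 V.

+1.830 V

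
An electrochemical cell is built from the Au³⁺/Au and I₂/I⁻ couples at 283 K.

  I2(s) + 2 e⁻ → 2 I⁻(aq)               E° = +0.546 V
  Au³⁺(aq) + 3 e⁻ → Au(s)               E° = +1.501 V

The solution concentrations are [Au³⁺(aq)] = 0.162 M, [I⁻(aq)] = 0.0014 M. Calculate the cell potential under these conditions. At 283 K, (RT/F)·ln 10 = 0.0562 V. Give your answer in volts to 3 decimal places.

Au³⁺/Au is reduced (cathode, E° = +1.501 V) and I₂/I⁻ is oxidized (anode).
The standard potential is +1.501 − (+0.546) = +0.955 V and the balanced reaction transfers n = 6 electrons.
Balancing gives 2 Au³⁺(aq) + 6 I⁻(aq) → 2 Au(s) + 3 I2(s); hence Q = 1 / ([Au³⁺(aq)]^2·[I⁻(aq)]^6) = 5.06×10^18 (log Q = 18.704).
E = E° − (0.0562/n)·log Q = +0.955 − (0.0562/6)(18.704) = +0.780 V.

+0.780 V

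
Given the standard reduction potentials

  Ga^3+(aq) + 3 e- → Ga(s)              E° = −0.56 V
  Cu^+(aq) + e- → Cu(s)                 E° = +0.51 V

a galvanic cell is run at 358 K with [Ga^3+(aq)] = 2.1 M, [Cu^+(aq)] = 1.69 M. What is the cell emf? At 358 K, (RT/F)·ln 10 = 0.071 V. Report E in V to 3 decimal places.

+1.079 V

The Cu⁺/Cu couple has the more positive E°, so it is the cathode; Ga³⁺/Ga is the anode.
E°cell = +0.51 − (−0.56) = +1.07 V, with n = 3 electrons transferred.
The balanced reaction is 3 Cu^+(aq) + Ga(s) → 3 Cu(s) + Ga^3+(aq), so Q = [Ga^3+(aq)] / [Cu^+(aq)]^3 = 0.435 and log Q = −0.361.
Applying E = E° − (RT ln10/nF)·log Q gives +1.07 − (0.071/3)(−0.361) = +1.079 V.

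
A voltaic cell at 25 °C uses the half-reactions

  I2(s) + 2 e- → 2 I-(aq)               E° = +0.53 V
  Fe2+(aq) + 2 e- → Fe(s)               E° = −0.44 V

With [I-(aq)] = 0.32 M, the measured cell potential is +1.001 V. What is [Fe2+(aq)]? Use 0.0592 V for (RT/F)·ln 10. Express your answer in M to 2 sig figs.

0.88 M

I₂/I⁻ is the cathode (higher E°); E°cell = +0.53 − (−0.44) = +0.97 V with n = 2.
Rearranging E = E° − (0.0592/n)·log Q gives log Q = 2(+0.97 − (+1.001))/0.0592 = −1.047.
Balancing electrons gives I2(s) + Fe(s) → 2 I-(aq) + Fe2+(aq); thus Q = [I-(aq)]^2·[Fe2+(aq)].
Isolating [Fe2+(aq)] in Q = 10^{−1.047} yields log [Fe2+(aq)] = −0.057, i.e. 0.88 M.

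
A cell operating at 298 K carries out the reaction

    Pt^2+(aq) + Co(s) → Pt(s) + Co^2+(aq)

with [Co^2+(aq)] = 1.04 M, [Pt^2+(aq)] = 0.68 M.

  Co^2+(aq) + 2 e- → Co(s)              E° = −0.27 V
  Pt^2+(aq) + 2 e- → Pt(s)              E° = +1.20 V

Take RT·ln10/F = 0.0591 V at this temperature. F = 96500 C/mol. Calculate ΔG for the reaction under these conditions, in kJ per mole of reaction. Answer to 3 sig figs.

−283 kJ/mol

With Pt²⁺/Pt reduced at the cathode, E°cell = +1.20 − (−0.27) = +1.47 V and n = 2.
Q = [Co^2+(aq)] / [Pt^2+(aq)] = 1.53, so log Q = 0.185 and E = +1.47 − (0.0591/2)(0.185) = +1.4645 V.
Finally ΔG = −nFE = −(2)(96500 C/mol)(+1.4645 V) = −283 kJ/mol.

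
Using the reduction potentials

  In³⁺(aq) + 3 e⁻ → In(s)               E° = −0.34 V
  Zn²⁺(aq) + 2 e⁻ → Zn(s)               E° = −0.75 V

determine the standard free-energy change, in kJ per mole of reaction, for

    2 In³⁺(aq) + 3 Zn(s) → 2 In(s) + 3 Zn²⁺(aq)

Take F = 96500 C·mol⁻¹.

−237 kJ/mol

In the reaction as written In³⁺(aq) is reduced, so the In³⁺/In couple is the cathode and Zn²⁺/Zn is the anode.
E°cell = −0.34 − (−0.75) = +0.41 V; balancing electrons gives n = 6.
ΔG° = −nFE°cell = −(6)(96500)(+0.41) J/mol = −237 kJ/mol.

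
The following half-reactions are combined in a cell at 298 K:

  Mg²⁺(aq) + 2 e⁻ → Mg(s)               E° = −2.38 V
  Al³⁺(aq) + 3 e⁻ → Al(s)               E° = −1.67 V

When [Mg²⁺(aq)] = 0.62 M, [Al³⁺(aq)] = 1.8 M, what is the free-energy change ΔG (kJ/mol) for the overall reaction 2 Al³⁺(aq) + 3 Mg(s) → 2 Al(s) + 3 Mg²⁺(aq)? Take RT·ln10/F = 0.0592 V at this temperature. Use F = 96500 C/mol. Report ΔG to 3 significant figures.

The standard cell potential is −1.67 − (−2.38) = +0.71 V, with n = 6 electrons in the balanced equation.
The reaction quotient is [Mg²⁺(aq)]^3 / [Al³⁺(aq)]^2 = 0.0736; by Nernst, E = +0.71 − (0.0592/6)(−1.133) = +0.7212 V.
Finally ΔG = −nFE = −(6)(96500 C/mol)(+0.7212 V) = −418 kJ/mol.

−418 kJ/mol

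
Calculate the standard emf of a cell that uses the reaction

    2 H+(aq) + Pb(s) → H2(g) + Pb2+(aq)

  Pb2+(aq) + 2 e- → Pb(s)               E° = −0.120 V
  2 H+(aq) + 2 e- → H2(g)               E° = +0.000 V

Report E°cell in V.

+0.120 V

In the reaction as written, H+(aq) is reduced (cathode) and Pb2+(aq) is produced by oxidation at the anode.
E°cell = E°(cathode) − E°(anode) = +0.000 − (−0.120) = +0.120 V.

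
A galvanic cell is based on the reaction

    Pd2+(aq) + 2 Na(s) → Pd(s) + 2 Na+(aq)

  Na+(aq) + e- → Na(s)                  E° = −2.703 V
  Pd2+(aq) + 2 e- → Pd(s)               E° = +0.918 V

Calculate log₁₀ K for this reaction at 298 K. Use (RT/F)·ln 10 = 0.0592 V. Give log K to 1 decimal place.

log K = 122.3

The Pd²⁺/Pd couple is reduced (cathode); E°cell = +0.918 − (−2.703) = +3.621 V with n = 2.
At equilibrium E = 0, so log K = nE°cell / 0.0592 = (2)(+3.621) / 0.0592 = 122.3.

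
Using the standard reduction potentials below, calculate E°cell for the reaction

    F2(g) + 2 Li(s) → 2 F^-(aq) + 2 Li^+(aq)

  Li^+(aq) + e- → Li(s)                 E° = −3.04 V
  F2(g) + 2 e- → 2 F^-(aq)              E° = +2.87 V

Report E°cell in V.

+5.91 V

F2(g) gains electrons, so the F₂/F⁻ couple is the cathode; the Li⁺/Li couple is the anode.
E°cell = E°(cathode) − E°(anode) = +2.87 − (−3.04) = +5.91 V.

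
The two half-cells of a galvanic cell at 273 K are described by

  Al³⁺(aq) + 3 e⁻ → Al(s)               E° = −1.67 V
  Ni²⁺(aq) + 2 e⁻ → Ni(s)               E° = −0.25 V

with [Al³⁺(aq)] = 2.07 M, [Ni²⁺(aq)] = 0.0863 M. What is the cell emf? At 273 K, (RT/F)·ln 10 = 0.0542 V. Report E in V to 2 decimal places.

+1.39 V

The Ni²⁺/Ni couple has the more positive E°, so it is the cathode; Al³⁺/Al is the anode.
E°cell = E°cat − E°an = −0.25 − (−1.67) = +1.42 V; n = 6.
Balancing gives 3 Ni²⁺(aq) + 2 Al(s) → 3 Ni(s) + 2 Al³⁺(aq); hence Q = [Al³⁺(aq)]^2 / [Ni²⁺(aq)]^3 = 6.67×10^3 (log Q = 3.824).
By the Nernst equation, E = +1.42 − (0.0542/6)·(3.824) = +1.39 V.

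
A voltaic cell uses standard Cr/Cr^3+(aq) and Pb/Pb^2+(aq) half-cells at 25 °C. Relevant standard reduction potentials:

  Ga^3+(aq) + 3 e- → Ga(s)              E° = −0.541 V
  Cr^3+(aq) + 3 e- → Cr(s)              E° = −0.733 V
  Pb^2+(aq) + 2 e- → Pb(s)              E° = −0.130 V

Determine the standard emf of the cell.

+0.603 V

Of the two couples in this cell, the one with the more positive reduction potential is reduced at the cathode: here that is Pb²⁺/Pb (−0.130 V); Cr³⁺/Cr (−0.733 V) is the anode.
E°cell = E°(cathode) − E°(anode) = −0.130 − (−0.733) = +0.603 V.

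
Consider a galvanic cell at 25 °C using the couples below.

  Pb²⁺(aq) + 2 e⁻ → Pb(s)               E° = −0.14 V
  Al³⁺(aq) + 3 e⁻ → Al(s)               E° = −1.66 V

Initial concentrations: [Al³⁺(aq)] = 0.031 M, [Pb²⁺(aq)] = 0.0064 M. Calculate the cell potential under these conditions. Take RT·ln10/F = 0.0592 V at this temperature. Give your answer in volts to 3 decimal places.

+1.485 V

Pb²⁺/Pb is reduced (cathode, E° = −0.14 V) and Al³⁺/Al is oxidized (anode).
E°cell = E°cat − E°an = −0.14 − (−1.66) = +1.52 V; n = 6.
The balanced reaction is 3 Pb²⁺(aq) + 2 Al(s) → 3 Pb(s) + 2 Al³⁺(aq), so Q = [Al³⁺(aq)]^2 / [Pb²⁺(aq)]^3 = 3.67×10^3 and log Q = 3.564.
E = E° − (0.0592/n)·log Q = +1.52 − (0.0592/6)(3.564) = +1.485 V.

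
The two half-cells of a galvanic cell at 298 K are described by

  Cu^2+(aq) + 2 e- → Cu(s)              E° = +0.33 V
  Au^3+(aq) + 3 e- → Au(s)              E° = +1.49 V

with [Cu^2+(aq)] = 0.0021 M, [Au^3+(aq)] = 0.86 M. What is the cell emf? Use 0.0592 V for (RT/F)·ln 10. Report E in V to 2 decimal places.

+1.24 V

Since E°(Au³⁺/Au) > E°(Cu²⁺/Cu), Au³⁺/Au serves as the cathode.
The standard potential is +1.49 − (+0.33) = +1.16 V and the balanced reaction transfers n = 6 electrons.
For the overall reaction 2 Au^3+(aq) + 3 Cu(s) → 2 Au(s) + 3 Cu^2+(aq), Q = [Cu^2+(aq)]^3 / [Au^3+(aq)]^2 = 1.25×10^−8, giving log Q = −7.902.
By the Nernst equation, E = +1.16 − (0.0592/6)·(−7.902) = +1.24 V.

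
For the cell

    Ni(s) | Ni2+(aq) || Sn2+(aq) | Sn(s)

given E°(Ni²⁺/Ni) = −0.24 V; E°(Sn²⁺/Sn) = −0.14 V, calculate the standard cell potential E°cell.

By convention the left-hand electrode in cell notation is the anode (oxidation) and the right-hand electrode is the cathode (reduction).
E°cell = E°(right) − E°(left) = −0.14 − (−0.24) = +0.10 V.

+0.10 V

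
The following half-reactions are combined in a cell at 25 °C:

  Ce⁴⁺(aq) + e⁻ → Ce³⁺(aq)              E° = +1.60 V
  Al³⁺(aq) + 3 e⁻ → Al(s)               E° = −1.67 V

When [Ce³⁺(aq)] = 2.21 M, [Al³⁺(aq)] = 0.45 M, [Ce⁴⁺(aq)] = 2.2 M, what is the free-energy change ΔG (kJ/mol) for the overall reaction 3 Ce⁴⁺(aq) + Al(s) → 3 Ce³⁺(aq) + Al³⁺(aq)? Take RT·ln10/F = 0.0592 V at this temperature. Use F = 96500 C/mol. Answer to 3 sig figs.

−949 kJ/mol

With Ce⁴⁺/Ce³⁺ reduced at the cathode, E°cell = +1.60 − (−1.67) = +3.27 V and n = 3.
Here Q = ([Ce³⁺(aq)]^3·[Al³⁺(aq)]) / [Ce⁴⁺(aq)]^3 = 0.456 (log Q = −0.341), giving E = +3.27 − (0.0592/3)·(−0.341) = +3.2767 V.
ΔG = −nFE = −(3)(96500)(+3.2767) J/mol = −949 kJ/mol.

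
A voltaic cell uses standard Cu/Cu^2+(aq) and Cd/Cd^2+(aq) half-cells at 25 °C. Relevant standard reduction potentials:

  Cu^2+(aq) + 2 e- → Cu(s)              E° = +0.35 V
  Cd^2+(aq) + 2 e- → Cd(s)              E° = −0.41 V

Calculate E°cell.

The Cu²⁺/Cu couple has the higher E°, so Cu ion is reduced (cathode) and Cd is oxidized (anode).
E°cell = E°(cathode) − E°(anode) = +0.35 − (−0.41) = +0.76 V.

+0.76 V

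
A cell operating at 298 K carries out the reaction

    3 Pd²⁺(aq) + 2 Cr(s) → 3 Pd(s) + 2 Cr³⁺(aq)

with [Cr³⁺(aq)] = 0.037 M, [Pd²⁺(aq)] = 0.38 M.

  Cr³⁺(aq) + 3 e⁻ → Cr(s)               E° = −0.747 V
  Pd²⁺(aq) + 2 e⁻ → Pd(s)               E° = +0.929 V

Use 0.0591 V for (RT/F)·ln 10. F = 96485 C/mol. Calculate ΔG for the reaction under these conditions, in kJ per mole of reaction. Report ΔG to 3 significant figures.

With Pd²⁺/Pd reduced at the cathode, E°cell = +0.929 − (−0.747) = +1.676 V and n = 6.
Here Q = [Cr³⁺(aq)]^2 / [Pd²⁺(aq)]^3 = 0.0249 (log Q = −1.603), giving E = +1.676 − (0.0591/6)·(−1.603) = +1.6918 V.
Finally ΔG = −nFE = −(6)(96485 C/mol)(+1.6918 V) = −979 kJ/mol.

−979 kJ/mol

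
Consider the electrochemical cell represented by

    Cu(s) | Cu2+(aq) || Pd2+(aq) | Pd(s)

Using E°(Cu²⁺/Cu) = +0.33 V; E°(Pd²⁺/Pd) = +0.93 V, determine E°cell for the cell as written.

By convention the left-hand electrode in cell notation is the anode (oxidation) and the right-hand electrode is the cathode (reduction).
E°cell = E°(right) − E°(left) = +0.93 − (+0.33) = +0.60 V.

+0.60 V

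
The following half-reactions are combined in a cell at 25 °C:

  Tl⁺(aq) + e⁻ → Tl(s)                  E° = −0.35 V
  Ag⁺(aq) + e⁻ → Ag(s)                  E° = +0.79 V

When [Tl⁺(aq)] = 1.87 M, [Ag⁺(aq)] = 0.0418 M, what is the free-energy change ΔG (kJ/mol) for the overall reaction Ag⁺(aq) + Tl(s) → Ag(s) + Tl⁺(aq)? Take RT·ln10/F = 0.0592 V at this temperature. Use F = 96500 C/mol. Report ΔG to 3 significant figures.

−101 kJ/mol

With Ag⁺/Ag reduced at the cathode, E°cell = +0.79 − (−0.35) = +1.14 V and n = 1.
Q = [Tl⁺(aq)] / [Ag⁺(aq)] = 44.7, so log Q = 1.651 and E = +1.14 − (0.0592/1)(1.651) = +1.0423 V.
ΔG = −nFE = −(1)(96500)(+1.0423) J/mol = −101 kJ/mol.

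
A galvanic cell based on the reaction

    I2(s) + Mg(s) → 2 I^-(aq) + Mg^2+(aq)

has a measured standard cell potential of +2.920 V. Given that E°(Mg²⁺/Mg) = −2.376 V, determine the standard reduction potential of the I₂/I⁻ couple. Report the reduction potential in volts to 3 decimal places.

In the reaction as written the I₂/I⁻ couple is reduced (cathode) and Mg²⁺/Mg is oxidized (anode), so E°cell = E°(I₂/I⁻) − E°(Mg²⁺/Mg).
E°(I₂/I⁻) = E°cell + E°(anode) = +2.920 + (−2.376) = +0.544 V.

+0.544 V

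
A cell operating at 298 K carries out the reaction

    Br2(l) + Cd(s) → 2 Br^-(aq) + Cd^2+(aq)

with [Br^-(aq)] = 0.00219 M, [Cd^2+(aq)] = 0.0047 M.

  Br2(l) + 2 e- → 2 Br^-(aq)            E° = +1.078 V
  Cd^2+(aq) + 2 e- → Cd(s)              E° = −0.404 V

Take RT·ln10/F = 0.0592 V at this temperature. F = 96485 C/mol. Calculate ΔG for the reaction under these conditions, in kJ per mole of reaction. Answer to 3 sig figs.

−330 kJ/mol

With Br₂/Br⁻ reduced at the cathode, E°cell = +1.078 − (−0.404) = +1.482 V and n = 2.
Q = [Br^-(aq)]^2·[Cd^2+(aq)] = 2.25×10^−8, so log Q = −7.647 and E = +1.482 − (0.0592/2)(−7.647) = +1.7084 V.
ΔG = −nFE = −(2)(96485)(+1.7084) J/mol = −330 kJ/mol.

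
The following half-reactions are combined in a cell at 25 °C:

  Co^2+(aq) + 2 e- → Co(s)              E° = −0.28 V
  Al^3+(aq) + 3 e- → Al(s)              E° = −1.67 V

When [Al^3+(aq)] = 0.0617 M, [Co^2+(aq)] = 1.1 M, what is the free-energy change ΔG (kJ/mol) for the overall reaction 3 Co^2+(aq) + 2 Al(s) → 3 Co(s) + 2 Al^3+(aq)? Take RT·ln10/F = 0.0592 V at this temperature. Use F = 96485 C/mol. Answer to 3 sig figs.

−819 kJ/mol

The standard cell potential is −0.28 − (−1.67) = +1.39 V, with n = 6 electrons in the balanced equation.
Q = [Al^3+(aq)]^2 / [Co^2+(aq)]^3 = 0.00286, so log Q = −2.544 and E = +1.39 − (0.0592/6)(−2.544) = +1.4151 V.
Finally ΔG = −nFE = −(6)(96485 C/mol)(+1.4151 V) = −819 kJ/mol.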